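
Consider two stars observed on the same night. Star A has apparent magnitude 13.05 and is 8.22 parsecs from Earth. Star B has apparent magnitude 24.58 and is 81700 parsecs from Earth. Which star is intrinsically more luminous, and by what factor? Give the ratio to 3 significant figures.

Star A: M = m − 5 log₁₀ d + 5 = 13.05 − 5·0.9149 + 5 = 13.476
Star B: M = m − 5 log₁₀ d + 5 = 24.58 − 5·4.9122 + 5 = 5.019
ΔM = M_A − M_B = 13.476 − (5.019) = 8.457; smaller M is more luminous → Star B.
L ratio = 10^(0.4 |ΔM|) = 10^3.383 = 2414

Star B is more luminous, by a factor of 2410.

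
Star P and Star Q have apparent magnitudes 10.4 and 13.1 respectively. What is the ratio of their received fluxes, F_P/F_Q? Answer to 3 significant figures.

F_P/F_Q ≈ 12.0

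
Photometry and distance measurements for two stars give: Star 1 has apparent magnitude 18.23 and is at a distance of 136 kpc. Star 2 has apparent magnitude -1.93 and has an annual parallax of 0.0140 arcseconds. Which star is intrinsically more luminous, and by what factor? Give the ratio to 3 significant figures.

Star 1: d = 136 kpc = 136000 pc
Star 1: M = m − 5 log₁₀ d + 5 = 18.23 − 5·5.1335 + 5 = -2.438
Star 2: d = 1/p = 1/0.0140″ = 71.43 pc
Star 2: M = m − 5 log₁₀ d + 5 = -1.93 − 5·1.8539 + 5 = -6.199
ΔM = M_1 − M_2 = -2.438 − (-6.199) = 3.762; smaller M is more luminous → Star 2.
L ratio = 10^(0.4 |ΔM|) = 10^1.505 = 31.96

Star 2 is more luminous, by a factor of 32.0.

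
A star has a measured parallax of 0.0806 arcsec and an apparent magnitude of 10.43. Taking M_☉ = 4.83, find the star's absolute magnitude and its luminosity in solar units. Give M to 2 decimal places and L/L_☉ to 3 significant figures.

M ≈ 9.96; L/L_☉ ≈ 8.86×10^-3

d = 1/p = 1/0.0806″ = 12.41 pc
M = m − 5 log₁₀ d + 5 = 10.43 − 5·1.0937 + 5 = 9.962
M − M_☉ = 9.962 − 4.83 = 5.132
L/L_☉ = 10^(−0.4 × 5.132) = 8.858×10^-3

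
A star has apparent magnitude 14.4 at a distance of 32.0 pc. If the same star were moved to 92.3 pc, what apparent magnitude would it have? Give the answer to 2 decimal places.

m ≈ 16.70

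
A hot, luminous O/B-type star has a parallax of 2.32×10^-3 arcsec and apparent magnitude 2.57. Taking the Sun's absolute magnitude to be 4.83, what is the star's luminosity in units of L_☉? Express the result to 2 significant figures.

L/L_☉ ≈ 15000

d = 1/p = 1/2.32×10^-3″ = 431.0 pc
M = m − 5 log₁₀ d + 5 = 2.57 − 5·2.6345 + 5 = -5.603
M − M_☉ = -5.603 − 4.83 = -10.433
L/L_☉ = 10^(−0.4 × -10.433) = 14890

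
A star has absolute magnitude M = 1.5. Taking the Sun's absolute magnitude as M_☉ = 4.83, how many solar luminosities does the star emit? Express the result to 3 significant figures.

M − M_☉ = 1.5 − 4.83 = -3.330
L/L_☉ = 10^(−0.4 (M − M_☉)) = 10^1.332 = 21.48

L/L_☉ ≈ 21.5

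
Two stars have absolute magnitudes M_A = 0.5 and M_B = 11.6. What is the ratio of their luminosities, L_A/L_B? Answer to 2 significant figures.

L_A/L_B ≈ 28000

ΔM = M_A − M_B = -11.1
L_A/L_B = 10^(−0.4 ΔM) = 10^4.440 = 27540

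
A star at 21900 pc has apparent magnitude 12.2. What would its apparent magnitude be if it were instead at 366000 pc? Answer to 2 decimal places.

m ≈ 18.32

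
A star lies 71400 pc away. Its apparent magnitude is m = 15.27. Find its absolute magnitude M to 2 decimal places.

5 log₁₀(d/10 pc) = 5 log₁₀(71400) − 5 = 19.268
M = m − 5 log₁₀(d/10) = 15.27 − 19.268 = -3.998

M ≈ -4.00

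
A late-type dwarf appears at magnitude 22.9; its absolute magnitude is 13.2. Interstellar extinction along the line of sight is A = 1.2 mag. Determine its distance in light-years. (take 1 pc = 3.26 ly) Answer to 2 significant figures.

d ≈ 1600 ly

m − M = 5 log₁₀(d/10 pc) + A  ⇒  22.9 − (13.2) − 1.2 = 5 log₁₀(d/10)
8.500 = 5 log₁₀(d/10)
log₁₀ d = (m − M − A)/5 + 1 = 2.7000
d = 10^2.7000 = 501.2 pc
= 1634 ly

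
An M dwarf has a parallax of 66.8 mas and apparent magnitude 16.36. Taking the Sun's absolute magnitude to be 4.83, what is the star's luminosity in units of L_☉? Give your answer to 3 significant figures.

L/L_☉ ≈ 5.48×10^-5

d = 1/p = 1000/66.8 mas = 14.97 pc
M = m − 5 log₁₀ d + 5 = 16.36 − 5·1.1752 + 5 = 15.484
M − M_☉ = 15.484 − 4.83 = 10.654
L/L_☉ = 10^(−0.4 × 10.654) = 5.476×10^-5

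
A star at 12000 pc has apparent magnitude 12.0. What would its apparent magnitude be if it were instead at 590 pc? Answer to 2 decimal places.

m ≈ 5.46

Flux ∝ 1/d², so Δm = 5 log₁₀(d₂/d₁) = 5 log₁₀(590/12000) = -6.542
m₂ = m₁ + Δm = 12.0 + (-6.542) = 5.458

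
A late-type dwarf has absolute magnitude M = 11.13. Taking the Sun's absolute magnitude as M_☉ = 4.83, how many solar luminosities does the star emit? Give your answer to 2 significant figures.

M − M_☉ = 11.13 − 4.83 = 6.300
L/L_☉ = 10^(−0.4 (M − M_☉)) = 10^-2.520 = 3.020×10^-3

L/L_☉ ≈ 3.0×10^-3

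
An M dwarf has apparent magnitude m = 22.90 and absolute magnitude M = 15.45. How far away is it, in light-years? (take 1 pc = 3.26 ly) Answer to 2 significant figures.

μ = m − M = 7.450
m − M = 5 log₁₀ d − 5
log₁₀ d = (m − M)/5 + 1 = 2.4900
d = 10^2.4900 = 309.0 pc
= 1007 ly

d ≈ 1000 ly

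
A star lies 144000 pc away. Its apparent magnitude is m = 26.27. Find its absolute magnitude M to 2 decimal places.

M ≈ 5.48

5 log₁₀(d/10 pc) = 5 log₁₀(144000) − 5 = 20.792
M = m − 5 log₁₀(d/10) = 26.27 − 20.792 = 5.478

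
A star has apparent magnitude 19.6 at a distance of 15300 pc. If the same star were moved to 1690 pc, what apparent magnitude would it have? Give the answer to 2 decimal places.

m ≈ 14.82

Flux ∝ 1/d², so Δm = 5 log₁₀(d₂/d₁) = 5 log₁₀(1690/15300) = -4.784
m₂ = m₁ + Δm = 19.6 + (-4.784) = 14.816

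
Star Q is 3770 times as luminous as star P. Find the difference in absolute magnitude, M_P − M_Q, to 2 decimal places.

M_P − M_Q ≈ 8.94

Pogson: ΔM = −2.5 log₁₀(ratio) = −2.5 log₁₀(3770) = −2.5 × 3.5763 = -8.941
Star Q is brighter so has the smaller magnitude: M_P − M_Q is positive.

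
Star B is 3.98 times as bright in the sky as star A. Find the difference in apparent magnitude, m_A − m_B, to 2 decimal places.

Pogson: Δm = −2.5 log₁₀(ratio) = −2.5 log₁₀(3.98) = −2.5 × 0.5999 = -1.500
Star B is brighter so has the smaller magnitude: m_A − m_B is positive.

m_A − m_B ≈ 1.50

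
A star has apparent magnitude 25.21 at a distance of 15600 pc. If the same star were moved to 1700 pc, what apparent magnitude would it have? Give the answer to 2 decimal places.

m ≈ 20.40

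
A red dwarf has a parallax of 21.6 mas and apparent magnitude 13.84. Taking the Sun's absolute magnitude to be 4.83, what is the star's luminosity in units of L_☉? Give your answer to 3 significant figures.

d = 1/p = 1000/21.6 mas = 46.30 pc
M = m − 5 log₁₀ d + 5 = 13.84 − 5·1.6655 + 5 = 10.512
M − M_☉ = 10.512 − 4.83 = 5.682
L/L_☉ = 10^(−0.4 × 5.682) = 5.334×10^-3

L/L_☉ ≈ 5.33×10^-3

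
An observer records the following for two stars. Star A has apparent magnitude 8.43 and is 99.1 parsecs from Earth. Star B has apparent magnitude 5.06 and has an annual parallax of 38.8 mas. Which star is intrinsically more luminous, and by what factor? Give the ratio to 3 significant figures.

Star B is more luminous, by a factor of 1.51.

Star A: M = m − 5 log₁₀ d + 5 = 8.43 − 5·1.9961 + 5 = 3.450
Star B: p = 38.8 mas = 0.0388″ → d = 1/p = 25.77 pc
Star B: M = m − 5 log₁₀ d + 5 = 5.06 − 5·1.4112 + 5 = 3.004
ΔM = M_A − M_B = 3.450 − (3.004) = 0.445; smaller M is more luminous → Star B.
L ratio = 10^(0.4 |ΔM|) = 10^0.178 = 1.507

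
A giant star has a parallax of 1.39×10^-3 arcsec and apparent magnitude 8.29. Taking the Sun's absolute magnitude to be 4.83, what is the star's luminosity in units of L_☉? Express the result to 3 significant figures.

d = 1/p = 1/1.39×10^-3″ = 719.4 pc
M = m − 5 log₁₀ d + 5 = 8.29 − 5·2.8570 + 5 = -0.995
M − M_☉ = -0.995 − 4.83 = -5.825
L/L_☉ = 10^(−0.4 × -5.825) = 213.8

L/L_☉ ≈ 214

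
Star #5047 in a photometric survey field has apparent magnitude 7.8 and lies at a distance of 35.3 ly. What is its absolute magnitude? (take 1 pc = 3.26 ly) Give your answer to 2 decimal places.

d = 35.3 ly / 3.26 = 10.83 pc
5 log₁₀(d/10 pc) = 5 log₁₀(10.83) − 5 = 0.173
M = m − 5 log₁₀(d/10) = 7.8 − 0.173 = 7.627

M ≈ 7.63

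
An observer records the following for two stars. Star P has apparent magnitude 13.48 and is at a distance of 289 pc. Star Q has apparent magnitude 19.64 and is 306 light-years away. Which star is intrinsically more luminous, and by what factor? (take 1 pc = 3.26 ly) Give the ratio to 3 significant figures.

Star P is more luminous, by a factor of 2760.

Star P: M = m − 5 log₁₀ d + 5 = 13.48 − 5·2.4609 + 5 = 6.176
Star Q: d = 306 ly / 3.26 = 93.87 pc
Star Q: M = m − 5 log₁₀ d + 5 = 19.64 − 5·1.9725 + 5 = 14.777
ΔM = M_P − M_Q = 6.176 − (14.777) = -8.602; smaller M is more luminous → Star P.
L ratio = 10^(0.4 |ΔM|) = 10^3.441 = 2759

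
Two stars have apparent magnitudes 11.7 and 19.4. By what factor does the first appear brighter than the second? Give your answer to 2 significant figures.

1200

Δm = 11.7 − (19.4) = -7.7
Flux ratio = 10^(−0.4 Δm) = 10^(−0.4 × -7.7) = 10^3.080 = 1202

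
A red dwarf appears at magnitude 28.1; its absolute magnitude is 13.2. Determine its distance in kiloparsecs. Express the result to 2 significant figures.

Distance modulus: m − M = 28.1 − (13.2) = 14.900
m − M = 5 log₁₀ d − 5
log₁₀ d = (m − M)/5 + 1 = 3.9800
d = 10^3.9800 = 9550 pc
= 9.550 kpc

d ≈ 9.5 kpc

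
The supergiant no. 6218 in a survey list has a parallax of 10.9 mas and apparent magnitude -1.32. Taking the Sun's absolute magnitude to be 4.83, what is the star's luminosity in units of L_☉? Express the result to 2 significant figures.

L/L_☉ ≈ 24000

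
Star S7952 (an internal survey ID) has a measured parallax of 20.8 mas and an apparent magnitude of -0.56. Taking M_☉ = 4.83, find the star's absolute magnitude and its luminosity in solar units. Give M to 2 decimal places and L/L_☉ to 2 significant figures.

d = 1/p = 1000/20.8 mas = 48.08 pc
M = m − 5 log₁₀ d + 5 = -0.56 − 5·1.6819 + 5 = -3.970
M − M_☉ = -3.970 − 4.83 = -8.800
L/L_☉ = 10^(−0.4 × -8.800) = 3310

M ≈ -3.97; L/L_☉ ≈ 3300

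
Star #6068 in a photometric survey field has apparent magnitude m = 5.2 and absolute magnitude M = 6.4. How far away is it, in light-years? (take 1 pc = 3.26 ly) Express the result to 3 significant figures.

d ≈ 18.8 ly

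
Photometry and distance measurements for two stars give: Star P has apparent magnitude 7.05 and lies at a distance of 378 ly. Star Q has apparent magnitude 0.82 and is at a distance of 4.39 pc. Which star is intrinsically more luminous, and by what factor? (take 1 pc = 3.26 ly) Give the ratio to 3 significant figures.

Star P: d = 378 ly / 3.26 = 116.0 pc
Star P: M = m − 5 log₁₀ d + 5 = 7.05 − 5·2.0643 + 5 = 1.729
Star Q: M = m − 5 log₁₀ d + 5 = 0.82 − 5·0.6425 + 5 = 2.608
ΔM = M_P − M_Q = 1.729 − (2.608) = -0.879; smaller M is more luminous → Star P.
L ratio = 10^(0.4 |ΔM|) = 10^0.352 = 2.247

Star P is more luminous, by a factor of 2.25.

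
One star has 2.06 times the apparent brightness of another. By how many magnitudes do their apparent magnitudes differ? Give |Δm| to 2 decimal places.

|Δm| ≈ 0.78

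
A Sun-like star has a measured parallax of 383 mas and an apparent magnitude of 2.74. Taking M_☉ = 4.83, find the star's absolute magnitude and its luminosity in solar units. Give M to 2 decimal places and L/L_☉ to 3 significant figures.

d = 1/p = 1000/383 mas = 2.611 pc
M = m − 5 log₁₀ d + 5 = 2.74 − 5·0.4168 + 5 = 5.656
M − M_☉ = 5.656 − 4.83 = 0.826
L/L_☉ = 10^(−0.4 × 0.826) = 0.4673

M ≈ 5.66; L/L_☉ ≈ 0.467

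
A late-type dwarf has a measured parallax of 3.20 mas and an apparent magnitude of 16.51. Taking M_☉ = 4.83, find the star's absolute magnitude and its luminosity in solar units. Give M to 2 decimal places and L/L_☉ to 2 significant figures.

M ≈ 9.04; L/L_☉ ≈ 0.021

d = 1/p = 1000/3.20 mas = 312.5 pc
M = m − 5 log₁₀ d + 5 = 16.51 − 5·2.4949 + 5 = 9.036
M − M_☉ = 9.036 − 4.83 = 4.206
L/L_☉ = 10^(−0.4 × 4.206) = 0.02078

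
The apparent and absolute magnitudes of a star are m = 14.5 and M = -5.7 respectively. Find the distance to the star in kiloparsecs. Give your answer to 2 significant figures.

d ≈ 110 kpc

μ = m − M = 20.200
m − M = 5 log₁₀ d − 5
log₁₀ d = (m − M)/5 + 1 = 5.0400
d = 10^5.0400 = 109600 pc
= 109.6 kpc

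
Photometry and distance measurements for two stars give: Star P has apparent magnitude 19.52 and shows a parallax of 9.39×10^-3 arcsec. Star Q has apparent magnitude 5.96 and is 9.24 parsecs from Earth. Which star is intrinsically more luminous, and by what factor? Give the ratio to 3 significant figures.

Star P: d = 1/p = 1/9.39×10^-3″ = 106.5 pc
Star P: M = m − 5 log₁₀ d + 5 = 19.52 − 5·2.0273 + 5 = 14.383
Star Q: M = m − 5 log₁₀ d + 5 = 5.96 − 5·0.9657 + 5 = 6.132
ΔM = M_P − M_Q = 14.383 − (6.132) = 8.252; smaller M is more luminous → Star Q.
L ratio = 10^(0.4 |ΔM|) = 10^3.301 = 1998

Star Q is more luminous, by a factor of 2000.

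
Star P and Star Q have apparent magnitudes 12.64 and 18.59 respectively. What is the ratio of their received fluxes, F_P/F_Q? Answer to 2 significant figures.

F_P/F_Q ≈ 240

Magnitude difference = -5.95
Flux ratio = 10^(−0.4 Δm) = 10^(−0.4 × -5.95) = 10^2.380 = 239.9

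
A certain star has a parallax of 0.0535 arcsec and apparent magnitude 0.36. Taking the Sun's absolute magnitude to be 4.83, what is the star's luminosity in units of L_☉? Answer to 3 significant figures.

L/L_☉ ≈ 214

d = 1/p = 1/0.0535″ = 18.69 pc
M = m − 5 log₁₀ d + 5 = 0.36 − 5·1.2716 + 5 = -0.998
M − M_☉ = -0.998 − 4.83 = -5.828
L/L_☉ = 10^(−0.4 × -5.828) = 214.4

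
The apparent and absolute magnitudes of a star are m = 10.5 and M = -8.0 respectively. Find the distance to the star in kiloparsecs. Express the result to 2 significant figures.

μ = m − M = 18.500
m − M = 5 log₁₀ d − 5
log₁₀ d = (m − M)/5 + 1 = 4.7000
d = 10^4.7000 = 50120 pc
= 50.12 kpc

d ≈ 50 kpc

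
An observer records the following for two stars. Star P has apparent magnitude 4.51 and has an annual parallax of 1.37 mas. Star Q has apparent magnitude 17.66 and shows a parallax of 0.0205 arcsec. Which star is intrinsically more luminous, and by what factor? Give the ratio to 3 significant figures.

Star P is more luminous, by a factor of 4.07×10^7.

Star P: p = 1.37 mas = 1.37×10^-3″ → d = 1/p = 729.9 pc
Star P: M = m − 5 log₁₀ d + 5 = 4.51 − 5·2.8633 + 5 = -4.806
Star Q: d = 1/p = 1/0.0205″ = 48.78 pc
Star Q: M = m − 5 log₁₀ d + 5 = 17.66 − 5·1.6882 + 5 = 14.219
ΔM = M_P − M_Q = -4.806 − (14.219) = -19.025; smaller M is more luminous → Star P.
L ratio = 10^(0.4 |ΔM|) = 10^7.610 = 4.074×10^7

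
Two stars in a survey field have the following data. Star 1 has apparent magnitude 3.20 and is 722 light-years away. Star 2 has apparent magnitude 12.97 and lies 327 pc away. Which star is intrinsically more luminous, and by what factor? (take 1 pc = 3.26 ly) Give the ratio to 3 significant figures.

Star 1 is more luminous, by a factor of 3710.

Star 1: d = 722 ly / 3.26 = 221.5 pc
Star 1: M = m − 5 log₁₀ d + 5 = 3.20 − 5·2.3453 + 5 = -3.527
Star 2: M = m − 5 log₁₀ d + 5 = 12.97 − 5·2.5145 + 5 = 5.397
ΔM = M_1 − M_2 = -3.527 − (5.397) = -8.924; smaller M is more luminous → Star 1.
L ratio = 10^(0.4 |ΔM|) = 10^3.570 = 3711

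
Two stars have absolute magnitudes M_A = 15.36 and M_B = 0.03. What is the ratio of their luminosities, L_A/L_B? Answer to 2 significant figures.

L_A/L_B ≈ 7.4×10^-7

ΔM = M_A − M_B = 15.33
L_A/L_B = 10^(−0.4 ΔM) = 10^-6.132 = 7.379×10^-7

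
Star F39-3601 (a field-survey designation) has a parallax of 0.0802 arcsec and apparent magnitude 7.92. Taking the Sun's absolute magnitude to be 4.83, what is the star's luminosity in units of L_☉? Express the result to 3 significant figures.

L/L_☉ ≈ 0.0903

d = 1/p = 1/0.0802″ = 12.47 pc
M = m − 5 log₁₀ d + 5 = 7.92 − 5·1.0958 + 5 = 7.441
M − M_☉ = 7.441 − 4.83 = 2.611
L/L_☉ = 10^(−0.4 × 2.611) = 0.09029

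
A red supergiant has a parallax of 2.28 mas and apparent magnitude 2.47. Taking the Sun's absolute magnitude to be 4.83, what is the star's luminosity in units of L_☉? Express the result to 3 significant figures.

d = 1/p = 1000/2.28 mas = 438.6 pc
M = m − 5 log₁₀ d + 5 = 2.47 − 5·2.6421 + 5 = -5.740
M − M_☉ = -5.740 − 4.83 = -10.570
L/L_☉ = 10^(−0.4 × -10.570) = 16910

L/L_☉ ≈ 16900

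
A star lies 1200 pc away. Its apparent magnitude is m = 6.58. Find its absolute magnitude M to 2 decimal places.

5 log₁₀(d/10 pc) = 5 log₁₀(1200) − 5 = 10.396
M = m − 5 log₁₀(d/10) = 6.58 − 10.396 = -3.816

M ≈ -3.82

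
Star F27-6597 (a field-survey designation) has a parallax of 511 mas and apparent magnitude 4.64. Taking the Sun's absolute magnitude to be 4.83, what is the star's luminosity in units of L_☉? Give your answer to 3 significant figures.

d = 1/p = 1000/511 mas = 1.957 pc
M = m − 5 log₁₀ d + 5 = 4.64 − 5·0.2916 + 5 = 8.182
M − M_☉ = 8.182 − 4.83 = 3.352
L/L_☉ = 10^(−0.4 × 3.352) = 0.04562

L/L_☉ ≈ 0.0456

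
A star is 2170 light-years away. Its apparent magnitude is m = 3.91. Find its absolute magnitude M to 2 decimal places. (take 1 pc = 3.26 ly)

d = 2170 ly / 3.26 = 665.6 pc
5 log₁₀(d/10 pc) = 5 log₁₀(665.6) − 5 = 9.116
M = m − 5 log₁₀(d/10) = 3.91 − 9.116 = -5.206

M ≈ -5.21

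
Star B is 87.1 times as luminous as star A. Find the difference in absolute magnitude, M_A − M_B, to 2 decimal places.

Pogson: ΔM = −2.5 log₁₀(ratio) = −2.5 log₁₀(87.1) = −2.5 × 1.9400 = -4.850
Star B is brighter so has the smaller magnitude: M_A − M_B is positive.

M_A − M_B ≈ 4.85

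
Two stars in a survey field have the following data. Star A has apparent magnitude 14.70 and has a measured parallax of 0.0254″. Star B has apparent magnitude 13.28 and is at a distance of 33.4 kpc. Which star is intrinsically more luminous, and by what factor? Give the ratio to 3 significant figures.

Star B is more luminous, by a factor of 2.66×10^6.

Star A: d = 1/p = 1/0.0254″ = 39.37 pc
Star A: M = m − 5 log₁₀ d + 5 = 14.70 − 5·1.5952 + 5 = 11.724
Star B: d = 33.4 kpc = 33400 pc
Star B: M = m − 5 log₁₀ d + 5 = 13.28 − 5·4.5237 + 5 = -4.339
ΔM = M_A − M_B = 11.724 − (-4.339) = 16.063; smaller M is more luminous → Star B.
L ratio = 10^(0.4 |ΔM|) = 10^6.425 = 2.662×10^6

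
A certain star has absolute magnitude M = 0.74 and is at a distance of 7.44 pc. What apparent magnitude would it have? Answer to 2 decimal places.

m = M + 5 log₁₀ d − 5 = 0.74 + 5·0.8716 − 5 = 0.098

m ≈ 0.10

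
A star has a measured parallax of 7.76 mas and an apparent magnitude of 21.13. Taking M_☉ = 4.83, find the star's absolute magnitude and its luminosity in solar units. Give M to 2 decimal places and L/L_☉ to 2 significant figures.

M ≈ 15.58; L/L_☉ ≈ 5.0×10^-5

d = 1/p = 1000/7.76 mas = 128.9 pc
M = m − 5 log₁₀ d + 5 = 21.13 − 5·2.1101 + 5 = 15.579
M − M_☉ = 15.579 − 4.83 = 10.749
L/L_☉ = 10^(−0.4 × 10.749) = 5.015×10^-5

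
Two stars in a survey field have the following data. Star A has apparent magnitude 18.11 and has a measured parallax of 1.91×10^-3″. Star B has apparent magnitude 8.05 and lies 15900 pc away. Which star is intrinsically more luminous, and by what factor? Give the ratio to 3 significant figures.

Star B is more luminous, by a factor of 9.75×10^6.

Star A: d = 1/p = 1/1.91×10^-3″ = 523.6 pc
Star A: M = m − 5 log₁₀ d + 5 = 18.11 − 5·2.7190 + 5 = 9.515
Star B: M = m − 5 log₁₀ d + 5 = 8.05 − 5·4.2014 + 5 = -7.957
ΔM = M_A − M_B = 9.515 − (-7.957) = 17.472; smaller M is more luminous → Star B.
L ratio = 10^(0.4 |ΔM|) = 10^6.989 = 9.747×10^6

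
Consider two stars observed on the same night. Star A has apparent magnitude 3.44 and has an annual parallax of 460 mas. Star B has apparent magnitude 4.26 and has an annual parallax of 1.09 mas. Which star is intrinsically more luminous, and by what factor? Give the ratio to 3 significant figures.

Star B is more luminous, by a factor of 83700.

Star A: p = 460 mas = 0.460″ → d = 1/p = 2.174 pc
Star A: M = m − 5 log₁₀ d + 5 = 3.44 − 5·0.3372 + 5 = 6.754
Star B: p = 1.09 mas = 1.09×10^-3″ → d = 1/p = 917.4 pc
Star B: M = m − 5 log₁₀ d + 5 = 4.26 − 5·2.9626 + 5 = -5.553
ΔM = M_A − M_B = 6.754 − (-5.553) = 12.307; smaller M is more luminous → Star B.
L ratio = 10^(0.4 |ΔM|) = 10^4.923 = 83690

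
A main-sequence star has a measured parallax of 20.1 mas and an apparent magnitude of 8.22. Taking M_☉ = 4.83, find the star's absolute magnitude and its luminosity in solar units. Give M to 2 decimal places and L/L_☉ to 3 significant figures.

M ≈ 4.74; L/L_☉ ≈ 1.09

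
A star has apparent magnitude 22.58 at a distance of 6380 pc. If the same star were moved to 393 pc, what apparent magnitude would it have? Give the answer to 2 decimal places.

Flux ∝ 1/d², so Δm = 5 log₁₀(d₂/d₁) = 5 log₁₀(393/6380) = -6.052
m₂ = m₁ + Δm = 22.58 + (-6.052) = 16.528

m ≈ 16.53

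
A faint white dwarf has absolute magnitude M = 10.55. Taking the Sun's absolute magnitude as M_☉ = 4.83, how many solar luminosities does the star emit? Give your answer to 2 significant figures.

L/L_☉ ≈ 5.2×10^-3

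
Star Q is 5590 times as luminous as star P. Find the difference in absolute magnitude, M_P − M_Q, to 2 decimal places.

Pogson: ΔM = −2.5 log₁₀(ratio) = −2.5 log₁₀(5590) = −2.5 × 3.7474 = -9.369
Star Q is brighter so has the smaller magnitude: M_P − M_Q is positive.

M_P − M_Q ≈ 9.37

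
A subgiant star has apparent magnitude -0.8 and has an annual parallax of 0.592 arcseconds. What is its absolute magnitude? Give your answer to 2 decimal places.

M ≈ 3.06

d = 1/p = 1/0.592″ = 1.689 pc
5 log₁₀(d/10 pc) = 5 log₁₀(1.689) − 5 = -3.862
M = m − 5 log₁₀(d/10) = -0.8 + 3.862 = 3.062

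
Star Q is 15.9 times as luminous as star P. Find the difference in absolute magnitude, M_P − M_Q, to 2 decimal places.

M_P − M_Q ≈ 3.00

Pogson: ΔM = −2.5 log₁₀(ratio) = −2.5 log₁₀(15.9) = −2.5 × 1.2014 = -3.003
Star Q is brighter so has the smaller magnitude: M_P − M_Q is positive.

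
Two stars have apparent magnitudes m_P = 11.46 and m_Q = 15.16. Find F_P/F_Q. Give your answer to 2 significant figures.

F_P/F_Q ≈ 30

Magnitude difference = -3.70
Flux ratio = 10^(−0.4 Δm) = 10^(−0.4 × -3.70) = 10^1.480 = 30.20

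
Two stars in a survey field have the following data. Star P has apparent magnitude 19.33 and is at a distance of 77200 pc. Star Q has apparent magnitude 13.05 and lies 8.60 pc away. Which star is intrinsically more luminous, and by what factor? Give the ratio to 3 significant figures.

Star P is more luminous, by a factor of 248000.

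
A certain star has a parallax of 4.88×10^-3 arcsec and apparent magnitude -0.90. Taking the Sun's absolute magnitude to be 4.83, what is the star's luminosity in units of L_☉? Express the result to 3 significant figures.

d = 1/p = 1/4.88×10^-3″ = 204.9 pc
M = m − 5 log₁₀ d + 5 = -0.90 − 5·2.3116 + 5 = -7.458
M − M_☉ = -7.458 − 4.83 = -12.288
L/L_☉ = 10^(−0.4 × -12.288) = 82250

L/L_☉ ≈ 82300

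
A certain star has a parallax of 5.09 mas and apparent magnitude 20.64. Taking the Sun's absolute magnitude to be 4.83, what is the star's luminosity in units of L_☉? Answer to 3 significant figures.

L/L_☉ ≈ 1.83×10^-4

d = 1/p = 1000/5.09 mas = 196.5 pc
M = m − 5 log₁₀ d + 5 = 20.64 − 5·2.2933 + 5 = 14.174
M − M_☉ = 14.174 − 4.83 = 9.344
L/L_☉ = 10^(−0.4 × 9.344) = 1.830×10^-4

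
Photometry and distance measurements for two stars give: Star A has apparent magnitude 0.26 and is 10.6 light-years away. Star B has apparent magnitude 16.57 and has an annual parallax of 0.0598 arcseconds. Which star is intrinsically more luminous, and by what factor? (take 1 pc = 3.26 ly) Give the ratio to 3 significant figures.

Star A is more luminous, by a factor of 126000.

Star A: d = 10.6 ly / 3.26 = 3.252 pc
Star A: M = m − 5 log₁₀ d + 5 = 0.26 − 5·0.5121 + 5 = 2.700
Star B: d = 1/p = 1/0.0598″ = 16.72 pc
Star B: M = m − 5 log₁₀ d + 5 = 16.57 − 5·1.2233 + 5 = 15.454
ΔM = M_A − M_B = 2.700 − (15.454) = -12.754; smaller M is more luminous → Star A.
L ratio = 10^(0.4 |ΔM|) = 10^5.102 = 126400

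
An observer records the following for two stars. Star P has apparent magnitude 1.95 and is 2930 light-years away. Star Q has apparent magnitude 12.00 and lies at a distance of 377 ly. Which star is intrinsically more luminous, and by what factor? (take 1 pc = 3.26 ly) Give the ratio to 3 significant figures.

Star P is more luminous, by a factor of 632000.

Star P: d = 2930 ly / 3.26 = 898.8 pc
Star P: M = m − 5 log₁₀ d + 5 = 1.95 − 5·2.9537 + 5 = -7.818
Star Q: d = 377 ly / 3.26 = 115.6 pc
Star Q: M = m − 5 log₁₀ d + 5 = 12.00 − 5·2.0631 + 5 = 6.684
ΔM = M_P − M_Q = -7.818 − (6.684) = -14.503; smaller M is more luminous → Star P.
L ratio = 10^(0.4 |ΔM|) = 10^5.801 = 632500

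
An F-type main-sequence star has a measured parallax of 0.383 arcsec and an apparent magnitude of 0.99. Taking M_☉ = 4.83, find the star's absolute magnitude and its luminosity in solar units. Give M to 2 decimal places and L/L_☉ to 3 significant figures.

d = 1/p = 1/0.383″ = 2.611 pc
M = m − 5 log₁₀ d + 5 = 0.99 − 5·0.4168 + 5 = 3.906
M − M_☉ = 3.906 − 4.83 = -0.924
L/L_☉ = 10^(−0.4 × -0.924) = 2.342

M ≈ 3.91; L/L_☉ ≈ 2.34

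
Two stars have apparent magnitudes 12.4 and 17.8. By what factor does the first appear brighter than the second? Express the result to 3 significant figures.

145

Δm = 12.4 − (17.8) = -5.4
Flux ratio = 10^(−0.4 Δm) = 10^(−0.4 × -5.4) = 10^2.160 = 144.5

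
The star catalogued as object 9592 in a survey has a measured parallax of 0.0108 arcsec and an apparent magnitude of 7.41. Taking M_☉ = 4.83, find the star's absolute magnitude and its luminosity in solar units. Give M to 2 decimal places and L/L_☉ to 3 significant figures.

M ≈ 2.58; L/L_☉ ≈ 7.96

d = 1/p = 1/0.0108″ = 92.59 pc
M = m − 5 log₁₀ d + 5 = 7.41 − 5·1.9666 + 5 = 2.577
M − M_☉ = 2.577 − 4.83 = -2.253
L/L_☉ = 10^(−0.4 × -2.253) = 7.964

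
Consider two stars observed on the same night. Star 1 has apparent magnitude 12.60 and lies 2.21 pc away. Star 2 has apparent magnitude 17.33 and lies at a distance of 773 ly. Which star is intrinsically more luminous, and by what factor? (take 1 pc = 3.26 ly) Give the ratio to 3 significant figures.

Star 2 is more luminous, by a factor of 148.

Star 1: M = m − 5 log₁₀ d + 5 = 12.60 − 5·0.3444 + 5 = 15.878
Star 2: d = 773 ly / 3.26 = 237.1 pc
Star 2: M = m − 5 log₁₀ d + 5 = 17.33 − 5·2.3750 + 5 = 10.455
ΔM = M_1 − M_2 = 15.878 − (10.455) = 5.423; smaller M is more luminous → Star 2.
L ratio = 10^(0.4 |ΔM|) = 10^2.169 = 147.6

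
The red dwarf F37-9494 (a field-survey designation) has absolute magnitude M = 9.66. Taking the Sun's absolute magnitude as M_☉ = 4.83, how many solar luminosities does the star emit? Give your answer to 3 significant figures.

L/L_☉ ≈ 0.0117

M − M_☉ = 9.66 − 4.83 = 4.830
L/L_☉ = 10^(−0.4 (M − M_☉)) = 10^-1.932 = 0.01169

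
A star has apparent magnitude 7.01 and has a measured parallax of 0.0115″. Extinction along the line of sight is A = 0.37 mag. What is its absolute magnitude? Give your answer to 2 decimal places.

M ≈ 1.94

d = 1/p = 1/0.0115″ = 86.96 pc
5 log₁₀(d/10 pc) = 5 log₁₀(86.96) − 5 = 4.697
M = m − 5 log₁₀(d/10) − A = 7.01 − 4.697 − 0.37 = 1.943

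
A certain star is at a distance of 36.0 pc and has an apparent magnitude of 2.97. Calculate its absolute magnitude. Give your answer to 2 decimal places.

M ≈ 0.19

5 log₁₀(d/10 pc) = 5 log₁₀(36.00) − 5 = 2.782
M = m − 5 log₁₀(d/10) = 2.97 − 2.782 = 0.188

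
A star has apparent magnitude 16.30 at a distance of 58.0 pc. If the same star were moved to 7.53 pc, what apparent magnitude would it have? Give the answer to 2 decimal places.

Flux ∝ 1/d², so Δm = 5 log₁₀(d₂/d₁) = 5 log₁₀(7.53/58.0) = -4.433
m₂ = m₁ + Δm = 16.30 + (-4.433) = 11.867

m ≈ 11.87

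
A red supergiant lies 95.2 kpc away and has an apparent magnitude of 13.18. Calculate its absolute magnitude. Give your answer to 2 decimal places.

M ≈ -6.71

d = 95.2 kpc = 95200 pc
5 log₁₀(d/10 pc) = 5 log₁₀(95200) − 5 = 19.893
M = m − 5 log₁₀(d/10) = 13.18 − 19.893 = -6.713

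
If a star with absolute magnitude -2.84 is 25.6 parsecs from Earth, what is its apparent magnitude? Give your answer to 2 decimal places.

m = M + 5 log₁₀ d − 5 = -2.84 + 5·1.4082 − 5 = -0.799

m ≈ -0.80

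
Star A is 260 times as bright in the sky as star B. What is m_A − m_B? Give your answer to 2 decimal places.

Pogson: Δm = −2.5 log₁₀(ratio) = −2.5 log₁₀(260) = −2.5 × 2.4150 = -6.037
Star A is brighter, so it has the smaller magnitude: the difference is negative.

m_A − m_B ≈ -6.04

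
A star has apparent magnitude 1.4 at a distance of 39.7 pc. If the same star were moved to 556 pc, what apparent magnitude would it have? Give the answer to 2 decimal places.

m ≈ 7.13

Flux ∝ 1/d², so Δm = 5 log₁₀(d₂/d₁) = 5 log₁₀(556/39.7) = 5.731
m₂ = m₁ + Δm = 1.4 + (5.731) = 7.131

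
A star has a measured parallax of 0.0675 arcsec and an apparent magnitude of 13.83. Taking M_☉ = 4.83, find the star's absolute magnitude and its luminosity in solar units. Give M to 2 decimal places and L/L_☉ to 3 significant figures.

M ≈ 12.98; L/L_☉ ≈ 5.51×10^-4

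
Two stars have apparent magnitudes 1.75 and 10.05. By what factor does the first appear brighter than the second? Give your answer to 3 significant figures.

2090

Δm = 1.75 − (10.05) = -8.30
Flux ratio = 10^(−0.4 Δm) = 10^(−0.4 × -8.30) = 10^3.320 = 2089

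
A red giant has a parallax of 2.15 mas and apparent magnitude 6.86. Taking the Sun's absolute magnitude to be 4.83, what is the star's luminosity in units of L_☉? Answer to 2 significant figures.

L/L_☉ ≈ 330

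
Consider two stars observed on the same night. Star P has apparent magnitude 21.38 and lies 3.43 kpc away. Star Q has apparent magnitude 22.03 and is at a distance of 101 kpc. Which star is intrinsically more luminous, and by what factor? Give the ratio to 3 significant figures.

Star Q is more luminous, by a factor of 476.

Star P: d = 3.43 kpc = 3430 pc
Star P: M = m − 5 log₁₀ d + 5 = 21.38 − 5·3.5353 + 5 = 8.704
Star Q: d = 101 kpc = 101000 pc
Star Q: M = m − 5 log₁₀ d + 5 = 22.03 − 5·5.0043 + 5 = 2.008
ΔM = M_P − M_Q = 8.704 − (2.008) = 6.695; smaller M is more luminous → Star Q.
L ratio = 10^(0.4 |ΔM|) = 10^2.678 = 476.5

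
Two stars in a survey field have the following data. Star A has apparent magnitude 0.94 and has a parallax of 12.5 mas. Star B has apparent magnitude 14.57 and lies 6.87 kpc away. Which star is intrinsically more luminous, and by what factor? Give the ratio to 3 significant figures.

Star A is more luminous, by a factor of 38.4.

Star A: p = 12.5 mas = 0.0125″ → d = 1/p = 80.00 pc
Star A: M = m − 5 log₁₀ d + 5 = 0.94 − 5·1.9031 + 5 = -3.575
Star B: d = 6.87 kpc = 6870 pc
Star B: M = m − 5 log₁₀ d + 5 = 14.57 − 5·3.8370 + 5 = 0.385
ΔM = M_A − M_B = -3.575 − (0.385) = -3.961; smaller M is more luminous → Star A.
L ratio = 10^(0.4 |ΔM|) = 10^1.584 = 38.39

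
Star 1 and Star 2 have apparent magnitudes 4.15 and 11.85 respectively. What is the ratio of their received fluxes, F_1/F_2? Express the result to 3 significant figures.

F_1/F_2 ≈ 1200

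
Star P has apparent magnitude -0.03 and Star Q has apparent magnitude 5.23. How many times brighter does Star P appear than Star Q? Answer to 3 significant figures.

127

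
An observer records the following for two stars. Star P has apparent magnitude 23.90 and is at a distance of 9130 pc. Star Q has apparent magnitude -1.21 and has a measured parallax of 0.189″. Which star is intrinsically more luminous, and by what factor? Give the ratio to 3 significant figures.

Star Q is more luminous, by a factor of 3720.

Star P: M = m − 5 log₁₀ d + 5 = 23.90 − 5·3.9605 + 5 = 9.098
Star Q: d = 1/p = 1/0.189″ = 5.291 pc
Star Q: M = m − 5 log₁₀ d + 5 = -1.21 − 5·0.7235 + 5 = 0.172
ΔM = M_P − M_Q = 9.098 − (0.172) = 8.925; smaller M is more luminous → Star Q.
L ratio = 10^(0.4 |ΔM|) = 10^3.570 = 3717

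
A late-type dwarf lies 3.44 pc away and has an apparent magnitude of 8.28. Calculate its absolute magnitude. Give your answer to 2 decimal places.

5 log₁₀(d/10 pc) = 5 log₁₀(3.440) − 5 = -2.317
M = m − 5 log₁₀(d/10) = 8.28 + 2.317 = 10.597

M ≈ 10.60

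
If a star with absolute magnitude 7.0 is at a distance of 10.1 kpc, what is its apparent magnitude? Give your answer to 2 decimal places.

m ≈ 22.02

d = 10.1 kpc = 10100 pc
m = M + 5 log₁₀ d − 5 = 7.0 + 5·4.0043 − 5 = 22.022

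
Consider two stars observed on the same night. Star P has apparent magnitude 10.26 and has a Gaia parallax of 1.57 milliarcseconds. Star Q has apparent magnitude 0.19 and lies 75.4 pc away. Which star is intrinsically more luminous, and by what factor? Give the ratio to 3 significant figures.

Star Q is more luminous, by a factor of 149.

Star P: p = 1.57 mas = 1.57×10^-3″ → d = 1/p = 636.9 pc
Star P: M = m − 5 log₁₀ d + 5 = 10.26 − 5·2.8041 + 5 = 1.239
Star Q: M = m − 5 log₁₀ d + 5 = 0.19 − 5·1.8774 + 5 = -4.197
ΔM = M_P − M_Q = 1.239 − (-4.197) = 5.436; smaller M is more luminous → Star Q.
L ratio = 10^(0.4 |ΔM|) = 10^2.175 = 149.5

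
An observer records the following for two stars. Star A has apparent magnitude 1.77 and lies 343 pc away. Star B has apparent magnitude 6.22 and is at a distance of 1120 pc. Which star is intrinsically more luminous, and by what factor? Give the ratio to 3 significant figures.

Star A: M = m − 5 log₁₀ d + 5 = 1.77 − 5·2.5353 + 5 = -5.906
Star B: M = m − 5 log₁₀ d + 5 = 6.22 − 5·3.0492 + 5 = -4.026
ΔM = M_A − M_B = -5.906 − (-4.026) = -1.880; smaller M is more luminous → Star A.
L ratio = 10^(0.4 |ΔM|) = 10^0.752 = 5.651

Star A is more luminous, by a factor of 5.65.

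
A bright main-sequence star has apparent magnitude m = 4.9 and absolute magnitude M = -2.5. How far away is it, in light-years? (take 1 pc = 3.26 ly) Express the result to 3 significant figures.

Distance modulus: m − M = 4.9 − (-2.5) = 7.400
m − M = 5 log₁₀ d − 5
log₁₀ d = (m − M)/5 + 1 = 2.4800
d = 10^2.4800 = 302.0 pc
= 984.5 ly

d ≈ 985 ly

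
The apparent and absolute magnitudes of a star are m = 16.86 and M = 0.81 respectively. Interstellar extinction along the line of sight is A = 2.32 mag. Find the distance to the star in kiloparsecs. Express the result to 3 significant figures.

d ≈ 5.57 kpc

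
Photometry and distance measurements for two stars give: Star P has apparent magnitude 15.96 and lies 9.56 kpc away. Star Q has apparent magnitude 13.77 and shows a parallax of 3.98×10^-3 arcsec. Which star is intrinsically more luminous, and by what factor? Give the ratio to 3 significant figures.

Star P is more luminous, by a factor of 193.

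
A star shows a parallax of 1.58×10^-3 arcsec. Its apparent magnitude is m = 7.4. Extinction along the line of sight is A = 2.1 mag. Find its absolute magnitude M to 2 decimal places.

M ≈ -3.71

d = 1/p = 1/1.58×10^-3″ = 632.9 pc
5 log₁₀(d/10 pc) = 5 log₁₀(632.9) − 5 = 9.007
M = m − 5 log₁₀(d/10) − A = 7.4 − 9.007 − 2.1 = -3.707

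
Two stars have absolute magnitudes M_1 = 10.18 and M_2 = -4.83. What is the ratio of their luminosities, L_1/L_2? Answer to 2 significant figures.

ΔM = M_1 − M_2 = 15.01
L_1/L_2 = 10^(−0.4 ΔM) = 10^-6.004 = 9.908×10^-7

L_1/L_2 ≈ 9.9×10^-7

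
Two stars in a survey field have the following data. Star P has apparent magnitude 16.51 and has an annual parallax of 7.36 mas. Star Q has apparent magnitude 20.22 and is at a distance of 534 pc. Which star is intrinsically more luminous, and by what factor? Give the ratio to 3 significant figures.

Star P: p = 7.36 mas = 7.36×10^-3″ → d = 1/p = 135.9 pc
Star P: M = m − 5 log₁₀ d + 5 = 16.51 − 5·2.1331 + 5 = 10.844
Star Q: M = m − 5 log₁₀ d + 5 = 20.22 − 5·2.7275 + 5 = 11.582
ΔM = M_P − M_Q = 10.844 − (11.582) = -0.738; smaller M is more luminous → Star P.
L ratio = 10^(0.4 |ΔM|) = 10^0.295 = 1.973

Star P is more luminous, by a factor of 1.97.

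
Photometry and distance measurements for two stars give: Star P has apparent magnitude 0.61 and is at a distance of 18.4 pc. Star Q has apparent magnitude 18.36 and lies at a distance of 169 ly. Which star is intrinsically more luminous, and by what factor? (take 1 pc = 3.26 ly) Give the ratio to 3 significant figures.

Star P is more luminous, by a factor of 1.59×10^6.

Star P: M = m − 5 log₁₀ d + 5 = 0.61 − 5·1.2648 + 5 = -0.714
Star Q: d = 169 ly / 3.26 = 51.84 pc
Star Q: M = m − 5 log₁₀ d + 5 = 18.36 − 5·1.7147 + 5 = 14.787
ΔM = M_P − M_Q = -0.714 − (14.787) = -15.501; smaller M is more luminous → Star P.
L ratio = 10^(0.4 |ΔM|) = 10^6.200 = 1.586×10^6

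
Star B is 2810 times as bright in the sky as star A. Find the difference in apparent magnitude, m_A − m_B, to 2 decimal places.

m_A − m_B ≈ 8.62

Pogson: Δm = −2.5 log₁₀(ratio) = −2.5 log₁₀(2810) = −2.5 × 3.4487 = -8.622
Star B is brighter so has the smaller magnitude: m_A − m_B is positive.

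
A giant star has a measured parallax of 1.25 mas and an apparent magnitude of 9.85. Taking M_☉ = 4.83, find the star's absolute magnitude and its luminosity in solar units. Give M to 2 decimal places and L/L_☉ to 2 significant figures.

d = 1/p = 1000/1.25 mas = 800.0 pc
M = m − 5 log₁₀ d + 5 = 9.85 − 5·2.9031 + 5 = 0.335
M − M_☉ = 0.335 − 4.83 = -4.495
L/L_☉ = 10^(−0.4 × -4.495) = 62.83

M ≈ 0.33; L/L_☉ ≈ 63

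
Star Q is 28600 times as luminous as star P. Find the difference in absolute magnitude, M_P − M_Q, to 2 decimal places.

M_P − M_Q ≈ 11.14

Pogson: ΔM = −2.5 log₁₀(ratio) = −2.5 log₁₀(28600) = −2.5 × 4.4564 = -11.141
Star Q is brighter so has the smaller magnitude: M_P − M_Q is positive.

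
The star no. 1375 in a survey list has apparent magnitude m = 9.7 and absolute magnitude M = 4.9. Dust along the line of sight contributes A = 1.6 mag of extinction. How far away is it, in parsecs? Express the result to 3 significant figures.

d ≈ 43.7 pc

m − M = 5 log₁₀(d/10 pc) + A  ⇒  9.7 − (4.9) − 1.6 = 5 log₁₀(d/10)
3.200 = 5 log₁₀(d/10)
log₁₀ d = (m − M − A)/5 + 1 = 1.6400
d = 10^1.6400 = 43.65 pc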